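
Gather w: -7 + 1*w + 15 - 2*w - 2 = 6 - w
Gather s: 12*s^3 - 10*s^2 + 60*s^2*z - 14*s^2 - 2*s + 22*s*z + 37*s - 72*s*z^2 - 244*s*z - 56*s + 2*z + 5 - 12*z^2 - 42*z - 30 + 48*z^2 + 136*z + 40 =12*s^3 + s^2*(60*z - 24) + s*(-72*z^2 - 222*z - 21) + 36*z^2 + 96*z + 15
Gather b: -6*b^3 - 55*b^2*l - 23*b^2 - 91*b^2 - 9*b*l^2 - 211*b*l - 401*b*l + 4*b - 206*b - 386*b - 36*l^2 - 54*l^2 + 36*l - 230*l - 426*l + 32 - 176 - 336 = -6*b^3 + b^2*(-55*l - 114) + b*(-9*l^2 - 612*l - 588) - 90*l^2 - 620*l - 480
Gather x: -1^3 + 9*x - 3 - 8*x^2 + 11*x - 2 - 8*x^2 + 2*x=-16*x^2 + 22*x - 6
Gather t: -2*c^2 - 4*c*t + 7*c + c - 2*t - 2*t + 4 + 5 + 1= -2*c^2 + 8*c + t*(-4*c - 4) + 10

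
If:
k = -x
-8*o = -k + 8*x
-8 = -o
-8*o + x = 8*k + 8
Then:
No Solution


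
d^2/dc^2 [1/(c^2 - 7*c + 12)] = 2*(-c^2 + 7*c + (2*c - 7)^2 - 12)/(c^2 - 7*c + 12)^3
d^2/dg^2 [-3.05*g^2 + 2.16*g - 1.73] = -6.10000000000000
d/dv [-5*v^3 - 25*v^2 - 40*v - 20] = -15*v^2 - 50*v - 40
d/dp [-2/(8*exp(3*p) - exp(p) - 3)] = (48*exp(2*p) - 2)*exp(p)/(-8*exp(3*p) + exp(p) + 3)^2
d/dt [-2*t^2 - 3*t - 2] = -4*t - 3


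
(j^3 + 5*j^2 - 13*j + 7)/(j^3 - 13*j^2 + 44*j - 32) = (j^2 + 6*j - 7)/(j^2 - 12*j + 32)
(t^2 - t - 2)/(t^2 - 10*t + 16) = (t + 1)/(t - 8)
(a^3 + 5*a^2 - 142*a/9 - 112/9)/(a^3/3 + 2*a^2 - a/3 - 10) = (9*a^3 + 45*a^2 - 142*a - 112)/(3*(a^3 + 6*a^2 - a - 30))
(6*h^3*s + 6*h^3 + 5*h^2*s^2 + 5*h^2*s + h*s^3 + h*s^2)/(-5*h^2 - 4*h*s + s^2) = h*(6*h^2*s + 6*h^2 + 5*h*s^2 + 5*h*s + s^3 + s^2)/(-5*h^2 - 4*h*s + s^2)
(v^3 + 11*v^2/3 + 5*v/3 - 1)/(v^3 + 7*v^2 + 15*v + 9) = (v - 1/3)/(v + 3)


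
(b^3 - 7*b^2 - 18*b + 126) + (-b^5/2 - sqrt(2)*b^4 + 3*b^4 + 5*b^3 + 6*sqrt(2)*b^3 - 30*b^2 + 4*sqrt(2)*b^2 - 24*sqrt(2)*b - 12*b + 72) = -b^5/2 - sqrt(2)*b^4 + 3*b^4 + 6*b^3 + 6*sqrt(2)*b^3 - 37*b^2 + 4*sqrt(2)*b^2 - 24*sqrt(2)*b - 30*b + 198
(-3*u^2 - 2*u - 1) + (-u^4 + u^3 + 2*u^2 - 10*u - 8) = -u^4 + u^3 - u^2 - 12*u - 9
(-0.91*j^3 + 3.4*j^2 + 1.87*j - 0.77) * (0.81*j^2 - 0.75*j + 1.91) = -0.7371*j^5 + 3.4365*j^4 - 2.7734*j^3 + 4.4678*j^2 + 4.1492*j - 1.4707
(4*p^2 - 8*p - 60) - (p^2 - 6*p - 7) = 3*p^2 - 2*p - 53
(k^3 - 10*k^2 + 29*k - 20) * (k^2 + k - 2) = k^5 - 9*k^4 + 17*k^3 + 29*k^2 - 78*k + 40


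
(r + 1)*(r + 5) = r^2 + 6*r + 5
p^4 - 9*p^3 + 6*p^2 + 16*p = p*(p - 8)*(p - 2)*(p + 1)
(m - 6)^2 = m^2 - 12*m + 36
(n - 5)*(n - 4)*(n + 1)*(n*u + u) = n^4*u - 7*n^3*u + 3*n^2*u + 31*n*u + 20*u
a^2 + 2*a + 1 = (a + 1)^2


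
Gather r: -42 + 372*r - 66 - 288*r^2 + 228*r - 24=-288*r^2 + 600*r - 132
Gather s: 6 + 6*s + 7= 6*s + 13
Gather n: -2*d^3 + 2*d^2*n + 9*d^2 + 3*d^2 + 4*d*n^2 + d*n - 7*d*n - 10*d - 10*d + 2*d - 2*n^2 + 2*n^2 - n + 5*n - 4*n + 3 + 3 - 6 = -2*d^3 + 12*d^2 + 4*d*n^2 - 18*d + n*(2*d^2 - 6*d)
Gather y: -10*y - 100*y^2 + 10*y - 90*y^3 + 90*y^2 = -90*y^3 - 10*y^2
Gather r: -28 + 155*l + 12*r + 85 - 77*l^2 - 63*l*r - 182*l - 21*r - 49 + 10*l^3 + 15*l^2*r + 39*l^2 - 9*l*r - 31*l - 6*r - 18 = 10*l^3 - 38*l^2 - 58*l + r*(15*l^2 - 72*l - 15) - 10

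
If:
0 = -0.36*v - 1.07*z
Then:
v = -2.97222222222222*z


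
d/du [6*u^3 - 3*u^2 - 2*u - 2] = 18*u^2 - 6*u - 2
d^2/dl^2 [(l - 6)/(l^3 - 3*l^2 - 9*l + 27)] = 6*(l^3 - 9*l^2 - 9*l - 27)/(l^7 - 3*l^6 - 27*l^5 + 81*l^4 + 243*l^3 - 729*l^2 - 729*l + 2187)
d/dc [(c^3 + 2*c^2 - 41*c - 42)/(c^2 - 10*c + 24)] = (c^2 - 8*c - 39)/(c^2 - 8*c + 16)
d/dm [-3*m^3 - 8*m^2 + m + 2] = -9*m^2 - 16*m + 1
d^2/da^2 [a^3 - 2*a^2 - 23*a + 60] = 6*a - 4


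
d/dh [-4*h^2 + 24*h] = 24 - 8*h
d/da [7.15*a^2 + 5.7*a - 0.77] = 14.3*a + 5.7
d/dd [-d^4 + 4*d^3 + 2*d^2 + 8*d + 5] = -4*d^3 + 12*d^2 + 4*d + 8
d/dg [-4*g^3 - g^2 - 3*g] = -12*g^2 - 2*g - 3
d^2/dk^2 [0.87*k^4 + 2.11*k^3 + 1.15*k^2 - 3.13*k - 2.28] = 10.44*k^2 + 12.66*k + 2.3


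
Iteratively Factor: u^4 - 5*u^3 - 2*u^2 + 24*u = (u)*(u^3 - 5*u^2 - 2*u + 24) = u*(u - 4)*(u^2 - u - 6) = u*(u - 4)*(u - 3)*(u + 2)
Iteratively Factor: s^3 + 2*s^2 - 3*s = (s + 3)*(s^2 - s) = (s - 1)*(s + 3)*(s)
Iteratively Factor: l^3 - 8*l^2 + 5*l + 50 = (l + 2)*(l^2 - 10*l + 25) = (l - 5)*(l + 2)*(l - 5)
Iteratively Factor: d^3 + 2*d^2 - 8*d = (d - 2)*(d^2 + 4*d) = d*(d - 2)*(d + 4)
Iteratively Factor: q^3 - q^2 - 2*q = (q)*(q^2 - q - 2) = q*(q + 1)*(q - 2)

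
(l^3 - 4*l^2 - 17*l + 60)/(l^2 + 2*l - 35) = (l^2 + l - 12)/(l + 7)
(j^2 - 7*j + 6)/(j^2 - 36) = (j - 1)/(j + 6)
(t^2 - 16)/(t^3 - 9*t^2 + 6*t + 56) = (t + 4)/(t^2 - 5*t - 14)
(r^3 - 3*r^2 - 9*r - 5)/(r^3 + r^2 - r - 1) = (r - 5)/(r - 1)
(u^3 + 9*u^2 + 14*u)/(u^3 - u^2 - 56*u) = (u + 2)/(u - 8)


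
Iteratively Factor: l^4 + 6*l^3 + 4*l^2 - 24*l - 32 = (l + 2)*(l^3 + 4*l^2 - 4*l - 16) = (l + 2)^2*(l^2 + 2*l - 8) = (l + 2)^2*(l + 4)*(l - 2)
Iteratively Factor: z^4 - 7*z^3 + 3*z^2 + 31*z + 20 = (z + 1)*(z^3 - 8*z^2 + 11*z + 20) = (z + 1)^2*(z^2 - 9*z + 20) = (z - 4)*(z + 1)^2*(z - 5)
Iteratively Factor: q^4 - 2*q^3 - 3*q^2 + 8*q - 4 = (q - 2)*(q^3 - 3*q + 2) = (q - 2)*(q - 1)*(q^2 + q - 2) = (q - 2)*(q - 1)^2*(q + 2)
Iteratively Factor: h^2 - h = (h)*(h - 1)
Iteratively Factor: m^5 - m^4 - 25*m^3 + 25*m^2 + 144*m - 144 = (m + 4)*(m^4 - 5*m^3 - 5*m^2 + 45*m - 36) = (m - 3)*(m + 4)*(m^3 - 2*m^2 - 11*m + 12) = (m - 4)*(m - 3)*(m + 4)*(m^2 + 2*m - 3) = (m - 4)*(m - 3)*(m + 3)*(m + 4)*(m - 1)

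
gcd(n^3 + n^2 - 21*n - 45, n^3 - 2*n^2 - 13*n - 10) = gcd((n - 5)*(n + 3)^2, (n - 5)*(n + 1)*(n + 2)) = n - 5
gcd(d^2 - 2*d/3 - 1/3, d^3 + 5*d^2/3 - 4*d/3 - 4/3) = d - 1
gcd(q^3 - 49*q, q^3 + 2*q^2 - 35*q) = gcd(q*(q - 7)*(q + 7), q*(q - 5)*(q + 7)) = q^2 + 7*q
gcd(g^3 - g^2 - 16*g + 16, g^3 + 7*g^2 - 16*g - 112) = g^2 - 16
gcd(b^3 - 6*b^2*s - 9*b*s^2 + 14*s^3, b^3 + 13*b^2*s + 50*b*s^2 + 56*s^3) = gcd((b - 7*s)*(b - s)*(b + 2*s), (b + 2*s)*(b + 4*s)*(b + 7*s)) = b + 2*s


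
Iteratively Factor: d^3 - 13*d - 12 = (d + 1)*(d^2 - d - 12) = (d + 1)*(d + 3)*(d - 4)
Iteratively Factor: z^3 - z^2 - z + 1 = (z - 1)*(z^2 - 1) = (z - 1)*(z + 1)*(z - 1)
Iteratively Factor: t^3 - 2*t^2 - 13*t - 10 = (t + 2)*(t^2 - 4*t - 5) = (t + 1)*(t + 2)*(t - 5)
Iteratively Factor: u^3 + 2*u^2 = (u)*(u^2 + 2*u) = u^2*(u + 2)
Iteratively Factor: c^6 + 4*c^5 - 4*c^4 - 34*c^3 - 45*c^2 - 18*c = (c + 1)*(c^5 + 3*c^4 - 7*c^3 - 27*c^2 - 18*c) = (c + 1)*(c + 2)*(c^4 + c^3 - 9*c^2 - 9*c) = (c + 1)^2*(c + 2)*(c^3 - 9*c) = c*(c + 1)^2*(c + 2)*(c^2 - 9) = c*(c - 3)*(c + 1)^2*(c + 2)*(c + 3)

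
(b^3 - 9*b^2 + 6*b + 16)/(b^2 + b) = b - 10 + 16/b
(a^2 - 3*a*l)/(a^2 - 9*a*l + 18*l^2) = a/(a - 6*l)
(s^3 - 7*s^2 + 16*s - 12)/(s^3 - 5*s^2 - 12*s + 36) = (s^2 - 5*s + 6)/(s^2 - 3*s - 18)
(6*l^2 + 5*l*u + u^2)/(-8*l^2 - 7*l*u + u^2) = (6*l^2 + 5*l*u + u^2)/(-8*l^2 - 7*l*u + u^2)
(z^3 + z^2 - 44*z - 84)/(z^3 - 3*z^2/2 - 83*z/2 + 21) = 2*(z + 2)/(2*z - 1)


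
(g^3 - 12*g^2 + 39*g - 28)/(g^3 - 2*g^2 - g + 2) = (g^2 - 11*g + 28)/(g^2 - g - 2)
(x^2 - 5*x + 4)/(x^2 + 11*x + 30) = (x^2 - 5*x + 4)/(x^2 + 11*x + 30)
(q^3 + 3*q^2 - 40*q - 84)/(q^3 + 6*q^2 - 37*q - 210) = (q + 2)/(q + 5)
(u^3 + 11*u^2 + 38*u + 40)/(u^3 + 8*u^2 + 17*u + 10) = (u + 4)/(u + 1)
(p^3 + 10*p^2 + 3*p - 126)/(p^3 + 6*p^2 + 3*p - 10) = (p^3 + 10*p^2 + 3*p - 126)/(p^3 + 6*p^2 + 3*p - 10)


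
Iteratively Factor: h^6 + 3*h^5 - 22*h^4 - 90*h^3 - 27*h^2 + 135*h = (h + 3)*(h^5 - 22*h^3 - 24*h^2 + 45*h) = (h + 3)^2*(h^4 - 3*h^3 - 13*h^2 + 15*h) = (h + 3)^3*(h^3 - 6*h^2 + 5*h) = (h - 5)*(h + 3)^3*(h^2 - h) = (h - 5)*(h - 1)*(h + 3)^3*(h)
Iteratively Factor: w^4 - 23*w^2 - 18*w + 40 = (w + 2)*(w^3 - 2*w^2 - 19*w + 20) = (w + 2)*(w + 4)*(w^2 - 6*w + 5) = (w - 5)*(w + 2)*(w + 4)*(w - 1)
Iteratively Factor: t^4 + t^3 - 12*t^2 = (t)*(t^3 + t^2 - 12*t) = t*(t - 3)*(t^2 + 4*t) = t*(t - 3)*(t + 4)*(t)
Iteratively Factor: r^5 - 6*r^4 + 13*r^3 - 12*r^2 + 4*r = (r - 1)*(r^4 - 5*r^3 + 8*r^2 - 4*r) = r*(r - 1)*(r^3 - 5*r^2 + 8*r - 4) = r*(r - 2)*(r - 1)*(r^2 - 3*r + 2) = r*(r - 2)*(r - 1)^2*(r - 2)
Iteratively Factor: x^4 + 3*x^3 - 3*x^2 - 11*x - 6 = (x + 1)*(x^3 + 2*x^2 - 5*x - 6) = (x + 1)^2*(x^2 + x - 6) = (x + 1)^2*(x + 3)*(x - 2)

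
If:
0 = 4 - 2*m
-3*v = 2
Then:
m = 2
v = -2/3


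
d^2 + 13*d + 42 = (d + 6)*(d + 7)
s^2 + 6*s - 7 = (s - 1)*(s + 7)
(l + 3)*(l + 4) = l^2 + 7*l + 12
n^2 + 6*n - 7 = (n - 1)*(n + 7)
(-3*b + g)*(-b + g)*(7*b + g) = 21*b^3 - 25*b^2*g + 3*b*g^2 + g^3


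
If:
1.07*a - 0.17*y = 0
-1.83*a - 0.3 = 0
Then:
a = -0.16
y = -1.03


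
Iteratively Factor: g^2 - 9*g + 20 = (g - 5)*(g - 4)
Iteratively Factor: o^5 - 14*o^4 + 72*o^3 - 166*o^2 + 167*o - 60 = (o - 4)*(o^4 - 10*o^3 + 32*o^2 - 38*o + 15) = (o - 4)*(o - 1)*(o^3 - 9*o^2 + 23*o - 15) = (o - 5)*(o - 4)*(o - 1)*(o^2 - 4*o + 3) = (o - 5)*(o - 4)*(o - 3)*(o - 1)*(o - 1)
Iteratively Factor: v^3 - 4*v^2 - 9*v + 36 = (v + 3)*(v^2 - 7*v + 12) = (v - 4)*(v + 3)*(v - 3)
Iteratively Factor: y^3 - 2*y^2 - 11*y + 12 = (y - 1)*(y^2 - y - 12) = (y - 1)*(y + 3)*(y - 4)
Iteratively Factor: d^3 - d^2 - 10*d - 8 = (d + 2)*(d^2 - 3*d - 4) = (d + 1)*(d + 2)*(d - 4)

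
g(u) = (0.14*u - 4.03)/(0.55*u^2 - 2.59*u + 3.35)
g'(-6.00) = -0.03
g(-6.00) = -0.13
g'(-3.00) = -0.09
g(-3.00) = -0.28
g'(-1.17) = -0.30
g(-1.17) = -0.59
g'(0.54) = -1.70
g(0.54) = -1.87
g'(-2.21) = -0.15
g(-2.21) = -0.37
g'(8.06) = 0.06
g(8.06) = -0.16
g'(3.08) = 8.48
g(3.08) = -6.10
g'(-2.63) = -0.11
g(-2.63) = -0.31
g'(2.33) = -0.64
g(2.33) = -12.30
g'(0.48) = -1.58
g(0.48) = -1.77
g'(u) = (2.59 - 1.1*u)*(0.14*u - 4.03)/(0.55*u^2 - 2.59*u + 3.35)^2 + 0.14/(0.55*u^2 - 2.59*u + 3.35)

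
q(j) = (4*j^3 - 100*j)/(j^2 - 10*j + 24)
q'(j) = (10 - 2*j)*(4*j^3 - 100*j)/(j^2 - 10*j + 24)^2 + (12*j^2 - 100)/(j^2 - 10*j + 24) = 4*(j^4 - 20*j^3 + 97*j^2 - 600)/(j^4 - 20*j^3 + 148*j^2 - 480*j + 576)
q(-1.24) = 3.07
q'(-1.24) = -1.14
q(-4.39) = 1.15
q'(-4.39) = 1.75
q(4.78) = 43.23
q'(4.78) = -203.03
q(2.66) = -42.61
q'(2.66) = -47.93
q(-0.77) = 2.33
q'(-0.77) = -2.04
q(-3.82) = 2.07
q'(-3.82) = 1.45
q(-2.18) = 3.49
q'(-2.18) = 0.14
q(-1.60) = 3.37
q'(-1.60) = -0.58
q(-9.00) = -10.34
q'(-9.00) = 2.99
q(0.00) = 0.00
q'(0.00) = -4.17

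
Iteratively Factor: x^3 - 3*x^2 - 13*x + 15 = (x - 1)*(x^2 - 2*x - 15) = (x - 5)*(x - 1)*(x + 3)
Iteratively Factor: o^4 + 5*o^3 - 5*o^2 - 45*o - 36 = (o + 4)*(o^3 + o^2 - 9*o - 9) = (o + 3)*(o + 4)*(o^2 - 2*o - 3) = (o - 3)*(o + 3)*(o + 4)*(o + 1)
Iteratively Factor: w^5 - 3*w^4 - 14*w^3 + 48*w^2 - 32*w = (w - 1)*(w^4 - 2*w^3 - 16*w^2 + 32*w) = w*(w - 1)*(w^3 - 2*w^2 - 16*w + 32) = w*(w - 1)*(w + 4)*(w^2 - 6*w + 8) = w*(w - 2)*(w - 1)*(w + 4)*(w - 4)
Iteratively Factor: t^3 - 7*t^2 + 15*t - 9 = (t - 1)*(t^2 - 6*t + 9) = (t - 3)*(t - 1)*(t - 3)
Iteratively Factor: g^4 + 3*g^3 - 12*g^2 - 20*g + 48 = (g - 2)*(g^3 + 5*g^2 - 2*g - 24) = (g - 2)*(g + 3)*(g^2 + 2*g - 8) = (g - 2)*(g + 3)*(g + 4)*(g - 2)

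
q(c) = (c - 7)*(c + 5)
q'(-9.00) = -20.00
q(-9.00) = 64.00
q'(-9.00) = -20.00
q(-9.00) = 64.00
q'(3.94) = 5.88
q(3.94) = -27.36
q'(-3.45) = -8.90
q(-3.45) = -16.20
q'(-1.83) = -5.66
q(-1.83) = -27.99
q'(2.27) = 2.54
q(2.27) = -34.39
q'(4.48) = 6.96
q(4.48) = -23.89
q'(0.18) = -1.64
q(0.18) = -35.33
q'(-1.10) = -4.20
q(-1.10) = -31.59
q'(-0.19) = -2.38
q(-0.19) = -34.58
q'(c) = 2*c - 2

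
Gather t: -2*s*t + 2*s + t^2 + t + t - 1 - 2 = 2*s + t^2 + t*(2 - 2*s) - 3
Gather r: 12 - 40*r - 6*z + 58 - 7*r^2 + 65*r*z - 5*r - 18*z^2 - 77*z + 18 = -7*r^2 + r*(65*z - 45) - 18*z^2 - 83*z + 88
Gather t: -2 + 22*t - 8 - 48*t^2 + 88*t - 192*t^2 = -240*t^2 + 110*t - 10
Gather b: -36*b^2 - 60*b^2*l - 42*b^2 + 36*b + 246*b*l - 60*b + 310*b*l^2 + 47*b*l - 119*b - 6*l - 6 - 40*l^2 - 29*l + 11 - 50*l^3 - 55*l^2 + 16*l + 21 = b^2*(-60*l - 78) + b*(310*l^2 + 293*l - 143) - 50*l^3 - 95*l^2 - 19*l + 26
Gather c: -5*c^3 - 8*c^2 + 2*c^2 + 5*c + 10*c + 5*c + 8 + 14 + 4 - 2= -5*c^3 - 6*c^2 + 20*c + 24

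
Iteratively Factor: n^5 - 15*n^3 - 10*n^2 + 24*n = (n + 3)*(n^4 - 3*n^3 - 6*n^2 + 8*n) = n*(n + 3)*(n^3 - 3*n^2 - 6*n + 8) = n*(n - 4)*(n + 3)*(n^2 + n - 2) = n*(n - 4)*(n + 2)*(n + 3)*(n - 1)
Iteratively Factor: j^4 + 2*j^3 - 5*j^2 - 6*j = (j - 2)*(j^3 + 4*j^2 + 3*j) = (j - 2)*(j + 3)*(j^2 + j) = j*(j - 2)*(j + 3)*(j + 1)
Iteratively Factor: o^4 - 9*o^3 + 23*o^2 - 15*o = (o - 3)*(o^3 - 6*o^2 + 5*o) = (o - 3)*(o - 1)*(o^2 - 5*o) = (o - 5)*(o - 3)*(o - 1)*(o)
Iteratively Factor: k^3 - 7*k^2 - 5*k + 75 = (k - 5)*(k^2 - 2*k - 15) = (k - 5)*(k + 3)*(k - 5)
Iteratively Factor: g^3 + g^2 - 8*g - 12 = (g + 2)*(g^2 - g - 6) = (g + 2)^2*(g - 3)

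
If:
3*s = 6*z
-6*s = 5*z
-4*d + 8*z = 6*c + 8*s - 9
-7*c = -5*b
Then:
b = 21/10 - 14*d/15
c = 3/2 - 2*d/3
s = 0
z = 0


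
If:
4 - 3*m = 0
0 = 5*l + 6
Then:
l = -6/5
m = 4/3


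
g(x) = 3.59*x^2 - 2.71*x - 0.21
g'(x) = 7.18*x - 2.71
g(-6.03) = 146.67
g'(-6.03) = -46.01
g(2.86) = 21.40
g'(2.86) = 17.82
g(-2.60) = 31.10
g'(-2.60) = -21.38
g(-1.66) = 14.18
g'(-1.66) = -14.63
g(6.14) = 118.49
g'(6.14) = 41.38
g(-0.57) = 2.50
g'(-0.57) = -6.80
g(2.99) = 23.78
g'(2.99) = 18.76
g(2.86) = 21.40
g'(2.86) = 17.82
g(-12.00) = 549.27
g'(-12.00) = -88.87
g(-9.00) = 314.97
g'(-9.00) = -67.33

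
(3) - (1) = 2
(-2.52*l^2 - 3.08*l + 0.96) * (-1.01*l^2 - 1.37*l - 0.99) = 2.5452*l^4 + 6.5632*l^3 + 5.7448*l^2 + 1.734*l - 0.9504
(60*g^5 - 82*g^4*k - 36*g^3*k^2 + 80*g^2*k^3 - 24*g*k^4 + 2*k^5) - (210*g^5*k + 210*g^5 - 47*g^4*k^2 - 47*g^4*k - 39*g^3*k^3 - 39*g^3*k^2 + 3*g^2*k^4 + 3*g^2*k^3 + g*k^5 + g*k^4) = -210*g^5*k - 150*g^5 + 47*g^4*k^2 - 35*g^4*k + 39*g^3*k^3 + 3*g^3*k^2 - 3*g^2*k^4 + 77*g^2*k^3 - g*k^5 - 25*g*k^4 + 2*k^5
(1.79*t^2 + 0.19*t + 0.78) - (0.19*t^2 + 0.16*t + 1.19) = 1.6*t^2 + 0.03*t - 0.41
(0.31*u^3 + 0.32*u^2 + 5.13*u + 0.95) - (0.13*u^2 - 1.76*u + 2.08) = 0.31*u^3 + 0.19*u^2 + 6.89*u - 1.13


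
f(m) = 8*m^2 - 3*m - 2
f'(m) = 16*m - 3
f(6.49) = 315.49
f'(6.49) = 100.84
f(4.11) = 120.81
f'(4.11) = 62.76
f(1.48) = 11.08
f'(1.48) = 20.68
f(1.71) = 16.26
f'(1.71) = 24.36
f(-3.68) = 117.38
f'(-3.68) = -61.88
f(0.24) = -2.26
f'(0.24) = 0.84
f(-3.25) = 92.25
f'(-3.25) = -55.00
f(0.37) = -2.01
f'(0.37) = 2.92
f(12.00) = 1114.00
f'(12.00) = 189.00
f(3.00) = 61.00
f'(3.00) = 45.00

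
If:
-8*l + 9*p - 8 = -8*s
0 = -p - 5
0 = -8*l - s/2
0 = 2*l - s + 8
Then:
No Solution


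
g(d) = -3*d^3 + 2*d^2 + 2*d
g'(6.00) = -298.00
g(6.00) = -564.00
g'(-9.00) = -763.00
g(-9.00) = 2331.00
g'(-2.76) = -77.60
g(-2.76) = 72.79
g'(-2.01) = -42.40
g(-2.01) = 28.42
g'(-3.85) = -146.80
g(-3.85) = 193.14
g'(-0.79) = -6.78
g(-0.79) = 1.15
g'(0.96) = -2.45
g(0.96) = 1.11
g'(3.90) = -119.29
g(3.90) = -139.74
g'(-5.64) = -306.85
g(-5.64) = 590.56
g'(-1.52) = -24.87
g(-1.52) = 12.12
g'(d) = -9*d^2 + 4*d + 2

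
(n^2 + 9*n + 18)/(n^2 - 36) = (n + 3)/(n - 6)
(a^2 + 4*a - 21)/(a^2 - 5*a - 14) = (-a^2 - 4*a + 21)/(-a^2 + 5*a + 14)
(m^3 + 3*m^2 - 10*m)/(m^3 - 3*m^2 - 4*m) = (-m^2 - 3*m + 10)/(-m^2 + 3*m + 4)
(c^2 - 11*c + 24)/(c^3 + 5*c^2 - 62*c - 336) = (c - 3)/(c^2 + 13*c + 42)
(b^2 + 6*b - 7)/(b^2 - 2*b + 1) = (b + 7)/(b - 1)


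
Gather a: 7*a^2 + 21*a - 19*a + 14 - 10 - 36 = 7*a^2 + 2*a - 32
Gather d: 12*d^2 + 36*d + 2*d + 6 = 12*d^2 + 38*d + 6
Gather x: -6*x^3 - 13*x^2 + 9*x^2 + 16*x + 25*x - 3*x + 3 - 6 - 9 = -6*x^3 - 4*x^2 + 38*x - 12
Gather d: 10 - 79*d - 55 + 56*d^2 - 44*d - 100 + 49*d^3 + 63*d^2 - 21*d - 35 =49*d^3 + 119*d^2 - 144*d - 180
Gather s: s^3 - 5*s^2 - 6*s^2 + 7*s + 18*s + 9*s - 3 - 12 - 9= s^3 - 11*s^2 + 34*s - 24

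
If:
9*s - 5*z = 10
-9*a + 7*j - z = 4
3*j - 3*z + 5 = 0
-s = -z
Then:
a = -2/27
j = 5/6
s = 5/2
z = 5/2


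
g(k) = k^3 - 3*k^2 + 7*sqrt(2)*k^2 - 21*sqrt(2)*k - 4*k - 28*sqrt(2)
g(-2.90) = 91.76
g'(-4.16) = -39.19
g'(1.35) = -9.60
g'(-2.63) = -49.24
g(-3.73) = 130.19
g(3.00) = -51.60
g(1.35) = -70.06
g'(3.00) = 34.70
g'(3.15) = 39.54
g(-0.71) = -12.55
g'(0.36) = -28.34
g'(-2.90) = -48.49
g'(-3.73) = -43.43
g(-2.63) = 78.56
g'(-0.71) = -41.98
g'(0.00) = -33.70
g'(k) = 3*k^2 - 6*k + 14*sqrt(2)*k - 21*sqrt(2) - 4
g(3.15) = -46.03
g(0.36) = -50.79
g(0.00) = -39.60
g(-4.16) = 148.00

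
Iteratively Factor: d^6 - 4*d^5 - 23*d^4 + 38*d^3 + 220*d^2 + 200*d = (d)*(d^5 - 4*d^4 - 23*d^3 + 38*d^2 + 220*d + 200) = d*(d + 2)*(d^4 - 6*d^3 - 11*d^2 + 60*d + 100) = d*(d + 2)^2*(d^3 - 8*d^2 + 5*d + 50) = d*(d - 5)*(d + 2)^2*(d^2 - 3*d - 10) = d*(d - 5)*(d + 2)^3*(d - 5)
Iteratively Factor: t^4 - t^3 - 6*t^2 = (t - 3)*(t^3 + 2*t^2) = (t - 3)*(t + 2)*(t^2) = t*(t - 3)*(t + 2)*(t)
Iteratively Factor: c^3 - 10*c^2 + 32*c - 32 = (c - 4)*(c^2 - 6*c + 8) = (c - 4)*(c - 2)*(c - 4)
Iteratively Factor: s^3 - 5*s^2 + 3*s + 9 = (s + 1)*(s^2 - 6*s + 9) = (s - 3)*(s + 1)*(s - 3)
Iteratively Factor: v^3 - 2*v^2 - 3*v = (v)*(v^2 - 2*v - 3) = v*(v + 1)*(v - 3)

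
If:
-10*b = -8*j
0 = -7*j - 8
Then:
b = -32/35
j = -8/7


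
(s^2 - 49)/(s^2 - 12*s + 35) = (s + 7)/(s - 5)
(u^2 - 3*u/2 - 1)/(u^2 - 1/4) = 2*(u - 2)/(2*u - 1)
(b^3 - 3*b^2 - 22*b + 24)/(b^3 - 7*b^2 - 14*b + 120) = (b - 1)/(b - 5)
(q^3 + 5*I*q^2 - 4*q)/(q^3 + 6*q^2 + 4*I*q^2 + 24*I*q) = (q + I)/(q + 6)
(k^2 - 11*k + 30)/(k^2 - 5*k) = (k - 6)/k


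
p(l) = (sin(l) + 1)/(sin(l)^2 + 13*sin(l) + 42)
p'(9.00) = -0.01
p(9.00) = 0.03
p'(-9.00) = -0.02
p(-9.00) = 0.02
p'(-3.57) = -0.01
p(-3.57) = 0.03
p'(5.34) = 0.02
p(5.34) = 0.01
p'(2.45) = -0.01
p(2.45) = 0.03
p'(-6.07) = 0.01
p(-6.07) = 0.03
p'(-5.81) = 0.01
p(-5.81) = 0.03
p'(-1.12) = 0.01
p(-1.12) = 0.00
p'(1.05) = 0.00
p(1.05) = 0.03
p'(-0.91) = 0.02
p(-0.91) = 0.01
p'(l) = (-2*sin(l)*cos(l) - 13*cos(l))*(sin(l) + 1)/(sin(l)^2 + 13*sin(l) + 42)^2 + cos(l)/(sin(l)^2 + 13*sin(l) + 42)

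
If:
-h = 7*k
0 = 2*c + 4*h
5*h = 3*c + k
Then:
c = 0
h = 0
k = 0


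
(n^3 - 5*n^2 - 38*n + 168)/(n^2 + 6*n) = n - 11 + 28/n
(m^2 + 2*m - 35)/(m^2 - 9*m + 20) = (m + 7)/(m - 4)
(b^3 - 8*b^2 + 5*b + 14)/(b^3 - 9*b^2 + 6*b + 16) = (b - 7)/(b - 8)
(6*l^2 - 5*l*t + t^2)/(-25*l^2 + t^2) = (-6*l^2 + 5*l*t - t^2)/(25*l^2 - t^2)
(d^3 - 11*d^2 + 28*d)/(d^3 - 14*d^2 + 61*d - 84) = d/(d - 3)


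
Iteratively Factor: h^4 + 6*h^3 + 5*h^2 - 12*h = (h - 1)*(h^3 + 7*h^2 + 12*h) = (h - 1)*(h + 3)*(h^2 + 4*h) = (h - 1)*(h + 3)*(h + 4)*(h)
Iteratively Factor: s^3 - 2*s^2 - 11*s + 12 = (s - 4)*(s^2 + 2*s - 3) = (s - 4)*(s - 1)*(s + 3)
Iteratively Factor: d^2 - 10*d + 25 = (d - 5)*(d - 5)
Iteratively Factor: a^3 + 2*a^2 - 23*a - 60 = (a - 5)*(a^2 + 7*a + 12) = (a - 5)*(a + 4)*(a + 3)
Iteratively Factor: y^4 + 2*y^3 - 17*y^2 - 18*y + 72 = (y - 3)*(y^3 + 5*y^2 - 2*y - 24) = (y - 3)*(y - 2)*(y^2 + 7*y + 12) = (y - 3)*(y - 2)*(y + 4)*(y + 3)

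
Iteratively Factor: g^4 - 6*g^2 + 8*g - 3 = (g - 1)*(g^3 + g^2 - 5*g + 3) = (g - 1)^2*(g^2 + 2*g - 3) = (g - 1)^3*(g + 3)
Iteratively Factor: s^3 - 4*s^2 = (s - 4)*(s^2) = s*(s - 4)*(s)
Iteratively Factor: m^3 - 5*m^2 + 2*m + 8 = (m - 4)*(m^2 - m - 2) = (m - 4)*(m - 2)*(m + 1)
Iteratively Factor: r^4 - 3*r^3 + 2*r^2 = (r)*(r^3 - 3*r^2 + 2*r) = r*(r - 1)*(r^2 - 2*r) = r^2*(r - 1)*(r - 2)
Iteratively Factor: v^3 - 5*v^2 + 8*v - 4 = (v - 2)*(v^2 - 3*v + 2) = (v - 2)^2*(v - 1)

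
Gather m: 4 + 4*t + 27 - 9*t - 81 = -5*t - 50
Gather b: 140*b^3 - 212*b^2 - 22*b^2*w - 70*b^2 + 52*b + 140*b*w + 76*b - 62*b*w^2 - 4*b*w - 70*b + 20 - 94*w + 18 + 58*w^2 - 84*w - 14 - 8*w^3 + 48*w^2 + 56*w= 140*b^3 + b^2*(-22*w - 282) + b*(-62*w^2 + 136*w + 58) - 8*w^3 + 106*w^2 - 122*w + 24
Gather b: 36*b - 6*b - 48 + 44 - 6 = 30*b - 10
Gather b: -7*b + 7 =7 - 7*b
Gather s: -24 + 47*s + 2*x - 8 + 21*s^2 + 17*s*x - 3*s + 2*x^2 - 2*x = 21*s^2 + s*(17*x + 44) + 2*x^2 - 32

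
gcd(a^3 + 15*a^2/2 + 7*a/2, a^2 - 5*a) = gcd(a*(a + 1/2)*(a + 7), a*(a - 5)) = a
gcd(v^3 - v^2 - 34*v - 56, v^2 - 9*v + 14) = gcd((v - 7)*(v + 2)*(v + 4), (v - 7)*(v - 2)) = v - 7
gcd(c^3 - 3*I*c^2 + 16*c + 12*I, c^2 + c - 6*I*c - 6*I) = c - 6*I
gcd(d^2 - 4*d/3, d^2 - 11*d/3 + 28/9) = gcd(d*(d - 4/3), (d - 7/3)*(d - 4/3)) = d - 4/3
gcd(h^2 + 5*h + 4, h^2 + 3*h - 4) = h + 4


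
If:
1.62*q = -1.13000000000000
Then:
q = -0.70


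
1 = 1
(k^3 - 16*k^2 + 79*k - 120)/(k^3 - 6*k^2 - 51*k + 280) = (k - 3)/(k + 7)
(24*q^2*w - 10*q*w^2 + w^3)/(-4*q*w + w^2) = -6*q + w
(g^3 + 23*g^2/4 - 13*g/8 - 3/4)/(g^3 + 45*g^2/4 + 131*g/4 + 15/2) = (g - 1/2)/(g + 5)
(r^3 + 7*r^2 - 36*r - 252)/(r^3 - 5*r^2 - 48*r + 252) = (r + 6)/(r - 6)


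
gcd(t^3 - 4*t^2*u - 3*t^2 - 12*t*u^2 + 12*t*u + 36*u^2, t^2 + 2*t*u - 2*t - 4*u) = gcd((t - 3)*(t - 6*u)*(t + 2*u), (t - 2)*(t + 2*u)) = t + 2*u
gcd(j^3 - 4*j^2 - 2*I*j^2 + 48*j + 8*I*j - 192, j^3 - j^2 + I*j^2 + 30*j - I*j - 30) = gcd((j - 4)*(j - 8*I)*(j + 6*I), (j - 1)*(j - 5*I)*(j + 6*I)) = j + 6*I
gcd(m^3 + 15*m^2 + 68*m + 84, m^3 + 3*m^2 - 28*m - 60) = m^2 + 8*m + 12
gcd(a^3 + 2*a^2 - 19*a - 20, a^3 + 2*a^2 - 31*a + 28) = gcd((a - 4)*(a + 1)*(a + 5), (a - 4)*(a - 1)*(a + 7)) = a - 4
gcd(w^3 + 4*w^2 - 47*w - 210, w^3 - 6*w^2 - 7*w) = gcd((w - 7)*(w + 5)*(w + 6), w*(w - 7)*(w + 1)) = w - 7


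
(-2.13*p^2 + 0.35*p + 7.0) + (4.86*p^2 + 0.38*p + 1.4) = 2.73*p^2 + 0.73*p + 8.4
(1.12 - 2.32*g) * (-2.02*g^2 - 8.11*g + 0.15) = 4.6864*g^3 + 16.5528*g^2 - 9.4312*g + 0.168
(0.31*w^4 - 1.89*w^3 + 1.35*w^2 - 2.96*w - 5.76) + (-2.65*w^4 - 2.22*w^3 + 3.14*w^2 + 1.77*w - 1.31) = -2.34*w^4 - 4.11*w^3 + 4.49*w^2 - 1.19*w - 7.07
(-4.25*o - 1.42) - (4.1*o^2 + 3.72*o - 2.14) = -4.1*o^2 - 7.97*o + 0.72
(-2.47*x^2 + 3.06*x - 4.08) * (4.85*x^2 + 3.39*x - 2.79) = -11.9795*x^4 + 6.4677*x^3 - 2.5233*x^2 - 22.3686*x + 11.3832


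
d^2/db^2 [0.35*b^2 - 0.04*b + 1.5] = 0.700000000000000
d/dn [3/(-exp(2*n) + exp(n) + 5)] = (6*exp(n) - 3)*exp(n)/(-exp(2*n) + exp(n) + 5)^2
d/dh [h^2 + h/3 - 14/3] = 2*h + 1/3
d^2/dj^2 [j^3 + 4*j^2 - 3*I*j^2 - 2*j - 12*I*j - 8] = 6*j + 8 - 6*I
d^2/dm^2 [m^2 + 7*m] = 2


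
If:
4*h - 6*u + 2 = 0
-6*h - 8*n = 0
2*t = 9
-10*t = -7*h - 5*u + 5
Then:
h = 145/31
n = -435/124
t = 9/2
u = 107/31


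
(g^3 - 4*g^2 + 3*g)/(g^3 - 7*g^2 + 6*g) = (g - 3)/(g - 6)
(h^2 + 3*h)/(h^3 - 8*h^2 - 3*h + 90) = h/(h^2 - 11*h + 30)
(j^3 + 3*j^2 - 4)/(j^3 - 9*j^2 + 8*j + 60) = (j^2 + j - 2)/(j^2 - 11*j + 30)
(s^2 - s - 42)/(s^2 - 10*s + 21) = (s + 6)/(s - 3)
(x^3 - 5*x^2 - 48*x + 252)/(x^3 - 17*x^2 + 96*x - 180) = (x + 7)/(x - 5)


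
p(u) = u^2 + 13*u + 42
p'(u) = 2*u + 13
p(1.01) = 56.15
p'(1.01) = 15.02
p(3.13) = 92.49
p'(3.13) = 19.26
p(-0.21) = 39.31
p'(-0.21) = 12.58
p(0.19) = 44.51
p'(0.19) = 13.38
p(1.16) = 58.43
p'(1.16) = 15.32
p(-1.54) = 24.35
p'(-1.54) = 9.92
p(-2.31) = 17.31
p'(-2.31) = 8.38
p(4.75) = 126.31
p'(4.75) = 22.50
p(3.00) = 90.00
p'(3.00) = 19.00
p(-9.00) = 6.00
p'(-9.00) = -5.00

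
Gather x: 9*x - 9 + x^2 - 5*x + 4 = x^2 + 4*x - 5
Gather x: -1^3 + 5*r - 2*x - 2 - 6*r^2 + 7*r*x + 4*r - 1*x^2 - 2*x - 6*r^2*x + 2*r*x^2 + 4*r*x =-6*r^2 + 9*r + x^2*(2*r - 1) + x*(-6*r^2 + 11*r - 4) - 3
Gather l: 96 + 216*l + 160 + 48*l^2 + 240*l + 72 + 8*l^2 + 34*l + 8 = 56*l^2 + 490*l + 336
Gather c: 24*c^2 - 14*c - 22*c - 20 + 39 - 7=24*c^2 - 36*c + 12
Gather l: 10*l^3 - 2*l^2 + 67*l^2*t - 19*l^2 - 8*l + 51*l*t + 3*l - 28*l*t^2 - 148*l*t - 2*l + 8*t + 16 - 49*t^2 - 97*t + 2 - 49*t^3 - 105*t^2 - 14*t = 10*l^3 + l^2*(67*t - 21) + l*(-28*t^2 - 97*t - 7) - 49*t^3 - 154*t^2 - 103*t + 18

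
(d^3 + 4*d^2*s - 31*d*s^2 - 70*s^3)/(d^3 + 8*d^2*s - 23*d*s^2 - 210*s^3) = (d + 2*s)/(d + 6*s)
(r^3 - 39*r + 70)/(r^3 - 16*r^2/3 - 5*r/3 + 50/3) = 3*(r + 7)/(3*r + 5)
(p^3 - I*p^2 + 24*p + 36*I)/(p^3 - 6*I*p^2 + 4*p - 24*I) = (p + 3*I)/(p - 2*I)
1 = 1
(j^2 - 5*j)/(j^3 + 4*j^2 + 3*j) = (j - 5)/(j^2 + 4*j + 3)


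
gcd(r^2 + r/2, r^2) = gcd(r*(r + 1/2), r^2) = r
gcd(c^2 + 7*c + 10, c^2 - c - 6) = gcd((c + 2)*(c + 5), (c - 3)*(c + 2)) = c + 2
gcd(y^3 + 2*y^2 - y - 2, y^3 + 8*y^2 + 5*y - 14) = y^2 + y - 2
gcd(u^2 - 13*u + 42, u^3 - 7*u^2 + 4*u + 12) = u - 6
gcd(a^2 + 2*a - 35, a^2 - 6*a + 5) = a - 5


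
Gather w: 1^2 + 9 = 10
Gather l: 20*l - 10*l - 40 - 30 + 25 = 10*l - 45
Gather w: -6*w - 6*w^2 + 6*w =-6*w^2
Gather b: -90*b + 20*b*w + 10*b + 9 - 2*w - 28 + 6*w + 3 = b*(20*w - 80) + 4*w - 16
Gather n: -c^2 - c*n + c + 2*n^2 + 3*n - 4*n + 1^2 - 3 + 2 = -c^2 + c + 2*n^2 + n*(-c - 1)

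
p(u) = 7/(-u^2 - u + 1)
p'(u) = 7*(2*u + 1)/(-u^2 - u + 1)^2 = 7*(2*u + 1)/(u^2 + u - 1)^2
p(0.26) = 10.41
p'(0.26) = 23.53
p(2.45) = -0.94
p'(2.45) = 0.74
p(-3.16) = -1.20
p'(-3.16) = -1.10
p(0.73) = -26.63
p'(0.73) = 249.14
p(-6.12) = -0.23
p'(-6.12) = -0.09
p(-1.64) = -141.13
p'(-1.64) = -6487.38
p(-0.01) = 6.93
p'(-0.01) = 6.73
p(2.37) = -1.00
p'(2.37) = 0.82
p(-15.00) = -0.03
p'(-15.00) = 0.00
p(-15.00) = -0.03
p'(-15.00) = 0.00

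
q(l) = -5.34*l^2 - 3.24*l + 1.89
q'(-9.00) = 92.88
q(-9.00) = -401.49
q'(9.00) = -99.36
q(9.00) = -459.81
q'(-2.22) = 20.47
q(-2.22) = -17.23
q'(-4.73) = 47.28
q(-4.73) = -102.26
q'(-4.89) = 48.99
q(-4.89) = -109.96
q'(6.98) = -77.79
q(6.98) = -280.89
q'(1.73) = -21.72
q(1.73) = -19.70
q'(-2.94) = 28.16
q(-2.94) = -34.74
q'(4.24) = -48.52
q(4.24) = -107.85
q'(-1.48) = 12.57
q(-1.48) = -5.01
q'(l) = -10.68*l - 3.24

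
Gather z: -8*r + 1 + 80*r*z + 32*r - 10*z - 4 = 24*r + z*(80*r - 10) - 3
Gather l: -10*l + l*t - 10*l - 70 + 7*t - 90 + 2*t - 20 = l*(t - 20) + 9*t - 180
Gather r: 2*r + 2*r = 4*r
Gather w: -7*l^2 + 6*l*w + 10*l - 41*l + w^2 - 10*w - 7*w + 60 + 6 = -7*l^2 - 31*l + w^2 + w*(6*l - 17) + 66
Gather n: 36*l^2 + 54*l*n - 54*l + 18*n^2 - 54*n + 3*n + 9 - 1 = 36*l^2 - 54*l + 18*n^2 + n*(54*l - 51) + 8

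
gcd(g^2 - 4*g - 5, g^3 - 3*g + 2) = 1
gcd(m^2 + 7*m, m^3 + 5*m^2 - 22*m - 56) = m + 7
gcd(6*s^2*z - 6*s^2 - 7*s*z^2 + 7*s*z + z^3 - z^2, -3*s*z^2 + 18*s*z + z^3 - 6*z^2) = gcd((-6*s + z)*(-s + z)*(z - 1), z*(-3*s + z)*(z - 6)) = 1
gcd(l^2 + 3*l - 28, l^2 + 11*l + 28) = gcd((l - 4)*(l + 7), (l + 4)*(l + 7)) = l + 7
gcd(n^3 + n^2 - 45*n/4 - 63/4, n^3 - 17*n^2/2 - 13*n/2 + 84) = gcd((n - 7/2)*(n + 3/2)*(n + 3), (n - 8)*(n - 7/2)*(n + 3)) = n^2 - n/2 - 21/2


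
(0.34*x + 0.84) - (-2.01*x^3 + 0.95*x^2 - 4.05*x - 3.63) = 2.01*x^3 - 0.95*x^2 + 4.39*x + 4.47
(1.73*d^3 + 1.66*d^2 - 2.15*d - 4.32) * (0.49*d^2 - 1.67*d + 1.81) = 0.8477*d^5 - 2.0757*d^4 - 0.6944*d^3 + 4.4783*d^2 + 3.3229*d - 7.8192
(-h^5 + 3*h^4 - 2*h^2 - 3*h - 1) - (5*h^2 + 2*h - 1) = -h^5 + 3*h^4 - 7*h^2 - 5*h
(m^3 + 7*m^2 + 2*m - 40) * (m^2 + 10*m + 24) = m^5 + 17*m^4 + 96*m^3 + 148*m^2 - 352*m - 960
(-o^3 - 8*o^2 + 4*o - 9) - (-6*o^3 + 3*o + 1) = 5*o^3 - 8*o^2 + o - 10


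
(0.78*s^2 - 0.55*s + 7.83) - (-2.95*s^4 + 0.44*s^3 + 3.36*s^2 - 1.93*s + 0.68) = 2.95*s^4 - 0.44*s^3 - 2.58*s^2 + 1.38*s + 7.15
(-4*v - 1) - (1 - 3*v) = -v - 2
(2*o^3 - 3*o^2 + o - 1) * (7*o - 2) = 14*o^4 - 25*o^3 + 13*o^2 - 9*o + 2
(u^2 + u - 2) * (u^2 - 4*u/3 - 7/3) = u^4 - u^3/3 - 17*u^2/3 + u/3 + 14/3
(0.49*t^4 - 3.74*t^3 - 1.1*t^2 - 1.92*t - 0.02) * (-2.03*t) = -0.9947*t^5 + 7.5922*t^4 + 2.233*t^3 + 3.8976*t^2 + 0.0406*t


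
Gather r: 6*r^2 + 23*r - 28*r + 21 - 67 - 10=6*r^2 - 5*r - 56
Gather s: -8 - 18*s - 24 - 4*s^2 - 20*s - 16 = -4*s^2 - 38*s - 48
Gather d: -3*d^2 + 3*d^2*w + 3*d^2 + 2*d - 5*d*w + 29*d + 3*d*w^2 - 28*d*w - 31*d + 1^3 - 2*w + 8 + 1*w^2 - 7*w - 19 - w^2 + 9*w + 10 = 3*d^2*w + d*(3*w^2 - 33*w)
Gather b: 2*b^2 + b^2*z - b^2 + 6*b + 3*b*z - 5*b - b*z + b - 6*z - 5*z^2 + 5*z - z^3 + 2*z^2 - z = b^2*(z + 1) + b*(2*z + 2) - z^3 - 3*z^2 - 2*z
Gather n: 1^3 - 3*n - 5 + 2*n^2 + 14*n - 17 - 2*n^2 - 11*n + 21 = 0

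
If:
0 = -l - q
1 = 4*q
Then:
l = -1/4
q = 1/4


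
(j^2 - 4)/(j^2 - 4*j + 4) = (j + 2)/(j - 2)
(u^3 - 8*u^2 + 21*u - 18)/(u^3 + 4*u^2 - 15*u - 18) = (u^2 - 5*u + 6)/(u^2 + 7*u + 6)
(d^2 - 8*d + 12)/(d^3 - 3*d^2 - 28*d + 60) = 1/(d + 5)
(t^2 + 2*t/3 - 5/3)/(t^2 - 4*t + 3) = (t + 5/3)/(t - 3)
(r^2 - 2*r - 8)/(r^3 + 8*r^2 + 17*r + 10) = (r - 4)/(r^2 + 6*r + 5)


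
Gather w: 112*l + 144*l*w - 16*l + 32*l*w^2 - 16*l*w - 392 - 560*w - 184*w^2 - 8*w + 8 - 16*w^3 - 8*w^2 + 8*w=96*l - 16*w^3 + w^2*(32*l - 192) + w*(128*l - 560) - 384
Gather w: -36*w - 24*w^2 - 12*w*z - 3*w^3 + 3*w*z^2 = -3*w^3 - 24*w^2 + w*(3*z^2 - 12*z - 36)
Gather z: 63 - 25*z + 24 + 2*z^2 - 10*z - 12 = 2*z^2 - 35*z + 75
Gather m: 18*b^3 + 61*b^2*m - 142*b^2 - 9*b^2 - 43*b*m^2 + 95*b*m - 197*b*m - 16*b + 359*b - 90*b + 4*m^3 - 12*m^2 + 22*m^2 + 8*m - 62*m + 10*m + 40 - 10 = 18*b^3 - 151*b^2 + 253*b + 4*m^3 + m^2*(10 - 43*b) + m*(61*b^2 - 102*b - 44) + 30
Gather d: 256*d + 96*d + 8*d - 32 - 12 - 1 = 360*d - 45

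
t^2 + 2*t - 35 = (t - 5)*(t + 7)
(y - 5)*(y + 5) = y^2 - 25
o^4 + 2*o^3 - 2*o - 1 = (o - 1)*(o + 1)^3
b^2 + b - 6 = (b - 2)*(b + 3)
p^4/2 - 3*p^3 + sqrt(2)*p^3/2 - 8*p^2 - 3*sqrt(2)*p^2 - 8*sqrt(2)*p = p*(p/2 + 1)*(p - 8)*(p + sqrt(2))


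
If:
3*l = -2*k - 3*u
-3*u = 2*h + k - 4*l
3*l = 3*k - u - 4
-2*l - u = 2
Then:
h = -7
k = 0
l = -2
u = 2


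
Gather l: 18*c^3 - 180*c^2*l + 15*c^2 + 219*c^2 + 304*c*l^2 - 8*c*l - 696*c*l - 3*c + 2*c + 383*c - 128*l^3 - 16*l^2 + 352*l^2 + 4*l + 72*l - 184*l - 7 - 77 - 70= 18*c^3 + 234*c^2 + 382*c - 128*l^3 + l^2*(304*c + 336) + l*(-180*c^2 - 704*c - 108) - 154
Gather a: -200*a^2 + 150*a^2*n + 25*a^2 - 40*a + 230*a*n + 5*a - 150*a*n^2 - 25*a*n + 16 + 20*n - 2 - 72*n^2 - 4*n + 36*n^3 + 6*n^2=a^2*(150*n - 175) + a*(-150*n^2 + 205*n - 35) + 36*n^3 - 66*n^2 + 16*n + 14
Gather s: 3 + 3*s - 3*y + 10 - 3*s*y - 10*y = s*(3 - 3*y) - 13*y + 13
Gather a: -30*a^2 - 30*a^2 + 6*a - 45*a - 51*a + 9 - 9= -60*a^2 - 90*a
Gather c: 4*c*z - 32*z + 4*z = 4*c*z - 28*z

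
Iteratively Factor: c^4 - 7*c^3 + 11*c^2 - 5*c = (c - 1)*(c^3 - 6*c^2 + 5*c) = (c - 5)*(c - 1)*(c^2 - c) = c*(c - 5)*(c - 1)*(c - 1)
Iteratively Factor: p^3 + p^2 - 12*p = (p)*(p^2 + p - 12) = p*(p - 3)*(p + 4)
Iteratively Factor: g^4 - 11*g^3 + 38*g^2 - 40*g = (g - 5)*(g^3 - 6*g^2 + 8*g) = (g - 5)*(g - 2)*(g^2 - 4*g) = (g - 5)*(g - 4)*(g - 2)*(g)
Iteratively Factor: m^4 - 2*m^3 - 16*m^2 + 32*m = (m - 4)*(m^3 + 2*m^2 - 8*m) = m*(m - 4)*(m^2 + 2*m - 8) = m*(m - 4)*(m - 2)*(m + 4)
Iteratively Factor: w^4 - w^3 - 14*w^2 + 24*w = (w + 4)*(w^3 - 5*w^2 + 6*w) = (w - 2)*(w + 4)*(w^2 - 3*w) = w*(w - 2)*(w + 4)*(w - 3)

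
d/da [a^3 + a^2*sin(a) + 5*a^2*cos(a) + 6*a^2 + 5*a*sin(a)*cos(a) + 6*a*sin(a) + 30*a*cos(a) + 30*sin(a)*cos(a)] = -5*a^2*sin(a) + a^2*cos(a) + 3*a^2 - 28*a*sin(a) + 16*a*cos(a) + 5*a*cos(2*a) + 12*a + 6*sin(a) + 5*sin(2*a)/2 + 30*cos(a) + 30*cos(2*a)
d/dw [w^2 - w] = 2*w - 1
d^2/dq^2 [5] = 0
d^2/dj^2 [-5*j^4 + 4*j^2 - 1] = 8 - 60*j^2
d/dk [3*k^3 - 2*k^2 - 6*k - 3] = 9*k^2 - 4*k - 6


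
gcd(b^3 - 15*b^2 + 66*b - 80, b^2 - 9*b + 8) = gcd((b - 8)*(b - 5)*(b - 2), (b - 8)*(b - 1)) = b - 8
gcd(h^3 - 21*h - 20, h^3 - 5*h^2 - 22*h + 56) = h + 4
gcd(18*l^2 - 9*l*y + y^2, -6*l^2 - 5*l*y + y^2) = -6*l + y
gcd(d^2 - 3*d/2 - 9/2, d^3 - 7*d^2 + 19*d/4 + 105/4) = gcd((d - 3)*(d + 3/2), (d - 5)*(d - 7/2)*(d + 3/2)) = d + 3/2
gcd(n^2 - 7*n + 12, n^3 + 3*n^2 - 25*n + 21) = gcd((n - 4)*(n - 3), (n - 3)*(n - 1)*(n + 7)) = n - 3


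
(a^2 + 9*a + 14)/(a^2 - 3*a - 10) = (a + 7)/(a - 5)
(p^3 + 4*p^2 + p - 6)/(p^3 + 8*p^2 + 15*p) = (p^2 + p - 2)/(p*(p + 5))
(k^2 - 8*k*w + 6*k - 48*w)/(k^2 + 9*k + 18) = (k - 8*w)/(k + 3)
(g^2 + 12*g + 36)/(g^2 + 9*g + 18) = (g + 6)/(g + 3)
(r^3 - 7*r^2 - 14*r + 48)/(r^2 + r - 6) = r - 8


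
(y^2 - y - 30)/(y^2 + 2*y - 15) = (y - 6)/(y - 3)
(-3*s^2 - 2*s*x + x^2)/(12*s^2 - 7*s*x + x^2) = (s + x)/(-4*s + x)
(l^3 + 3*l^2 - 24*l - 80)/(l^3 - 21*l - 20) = (l + 4)/(l + 1)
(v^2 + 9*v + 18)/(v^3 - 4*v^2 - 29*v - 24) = (v + 6)/(v^2 - 7*v - 8)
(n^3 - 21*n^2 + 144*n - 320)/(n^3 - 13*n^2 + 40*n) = (n - 8)/n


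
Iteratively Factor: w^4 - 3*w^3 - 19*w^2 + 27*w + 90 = (w + 2)*(w^3 - 5*w^2 - 9*w + 45) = (w - 5)*(w + 2)*(w^2 - 9) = (w - 5)*(w - 3)*(w + 2)*(w + 3)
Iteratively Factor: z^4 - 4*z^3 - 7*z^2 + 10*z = (z)*(z^3 - 4*z^2 - 7*z + 10) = z*(z - 1)*(z^2 - 3*z - 10) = z*(z - 5)*(z - 1)*(z + 2)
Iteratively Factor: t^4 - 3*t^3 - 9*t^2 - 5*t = (t + 1)*(t^3 - 4*t^2 - 5*t) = t*(t + 1)*(t^2 - 4*t - 5) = t*(t + 1)^2*(t - 5)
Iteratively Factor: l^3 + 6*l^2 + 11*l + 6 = (l + 1)*(l^2 + 5*l + 6) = (l + 1)*(l + 2)*(l + 3)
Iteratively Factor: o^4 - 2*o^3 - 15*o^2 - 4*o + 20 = (o + 2)*(o^3 - 4*o^2 - 7*o + 10) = (o + 2)^2*(o^2 - 6*o + 5) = (o - 5)*(o + 2)^2*(o - 1)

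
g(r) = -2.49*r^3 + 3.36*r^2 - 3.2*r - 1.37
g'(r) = -7.47*r^2 + 6.72*r - 3.2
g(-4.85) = 377.26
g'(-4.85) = -211.51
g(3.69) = -92.53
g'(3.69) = -80.12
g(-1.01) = 7.85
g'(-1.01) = -17.61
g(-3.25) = 130.00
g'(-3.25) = -103.94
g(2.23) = -19.41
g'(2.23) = -25.36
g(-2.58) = 72.01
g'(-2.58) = -70.26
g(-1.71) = 26.38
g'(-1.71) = -36.53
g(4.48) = -172.16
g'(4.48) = -123.02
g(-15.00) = 9206.38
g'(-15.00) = -1784.75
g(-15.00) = 9206.38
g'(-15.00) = -1784.75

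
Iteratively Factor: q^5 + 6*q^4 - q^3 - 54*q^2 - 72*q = (q + 4)*(q^4 + 2*q^3 - 9*q^2 - 18*q) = (q + 2)*(q + 4)*(q^3 - 9*q) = (q + 2)*(q + 3)*(q + 4)*(q^2 - 3*q) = q*(q + 2)*(q + 3)*(q + 4)*(q - 3)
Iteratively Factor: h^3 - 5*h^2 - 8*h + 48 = (h + 3)*(h^2 - 8*h + 16) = (h - 4)*(h + 3)*(h - 4)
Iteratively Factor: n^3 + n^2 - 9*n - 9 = (n - 3)*(n^2 + 4*n + 3) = (n - 3)*(n + 1)*(n + 3)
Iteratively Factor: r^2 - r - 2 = (r + 1)*(r - 2)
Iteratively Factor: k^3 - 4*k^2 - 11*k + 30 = (k - 5)*(k^2 + k - 6) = (k - 5)*(k - 2)*(k + 3)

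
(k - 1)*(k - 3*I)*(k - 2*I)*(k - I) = k^4 - k^3 - 6*I*k^3 - 11*k^2 + 6*I*k^2 + 11*k + 6*I*k - 6*I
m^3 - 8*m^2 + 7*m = m*(m - 7)*(m - 1)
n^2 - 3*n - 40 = (n - 8)*(n + 5)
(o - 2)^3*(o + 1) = o^4 - 5*o^3 + 6*o^2 + 4*o - 8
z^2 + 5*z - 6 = (z - 1)*(z + 6)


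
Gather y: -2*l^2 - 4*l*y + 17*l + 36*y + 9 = -2*l^2 + 17*l + y*(36 - 4*l) + 9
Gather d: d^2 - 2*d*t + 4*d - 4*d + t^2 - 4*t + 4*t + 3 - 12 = d^2 - 2*d*t + t^2 - 9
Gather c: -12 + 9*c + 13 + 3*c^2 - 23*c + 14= 3*c^2 - 14*c + 15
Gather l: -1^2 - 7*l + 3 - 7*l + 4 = 6 - 14*l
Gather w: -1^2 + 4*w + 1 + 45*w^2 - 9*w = 45*w^2 - 5*w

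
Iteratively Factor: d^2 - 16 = (d + 4)*(d - 4)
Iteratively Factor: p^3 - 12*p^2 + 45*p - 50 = (p - 5)*(p^2 - 7*p + 10) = (p - 5)^2*(p - 2)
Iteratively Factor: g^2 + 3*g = (g + 3)*(g)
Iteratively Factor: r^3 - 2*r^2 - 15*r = (r)*(r^2 - 2*r - 15) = r*(r - 5)*(r + 3)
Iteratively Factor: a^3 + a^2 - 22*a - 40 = (a - 5)*(a^2 + 6*a + 8) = (a - 5)*(a + 4)*(a + 2)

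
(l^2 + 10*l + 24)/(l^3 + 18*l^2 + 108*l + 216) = (l + 4)/(l^2 + 12*l + 36)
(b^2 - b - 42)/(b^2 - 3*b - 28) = (b + 6)/(b + 4)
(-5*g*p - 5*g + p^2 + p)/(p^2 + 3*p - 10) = (-5*g*p - 5*g + p^2 + p)/(p^2 + 3*p - 10)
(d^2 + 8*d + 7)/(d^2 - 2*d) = (d^2 + 8*d + 7)/(d*(d - 2))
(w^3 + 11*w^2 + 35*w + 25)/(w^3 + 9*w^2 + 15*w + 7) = (w^2 + 10*w + 25)/(w^2 + 8*w + 7)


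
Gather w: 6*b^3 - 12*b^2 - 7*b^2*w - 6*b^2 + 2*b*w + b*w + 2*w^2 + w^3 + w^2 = 6*b^3 - 18*b^2 + w^3 + 3*w^2 + w*(-7*b^2 + 3*b)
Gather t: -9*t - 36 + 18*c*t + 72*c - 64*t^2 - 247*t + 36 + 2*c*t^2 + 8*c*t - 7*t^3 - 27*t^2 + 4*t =72*c - 7*t^3 + t^2*(2*c - 91) + t*(26*c - 252)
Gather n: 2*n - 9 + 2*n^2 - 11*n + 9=2*n^2 - 9*n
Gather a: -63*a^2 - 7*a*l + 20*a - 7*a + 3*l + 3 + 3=-63*a^2 + a*(13 - 7*l) + 3*l + 6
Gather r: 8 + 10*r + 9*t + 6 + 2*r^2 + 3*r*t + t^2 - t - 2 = 2*r^2 + r*(3*t + 10) + t^2 + 8*t + 12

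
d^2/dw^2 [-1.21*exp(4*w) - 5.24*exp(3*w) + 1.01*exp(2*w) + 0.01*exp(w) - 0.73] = (-19.36*exp(3*w) - 47.16*exp(2*w) + 4.04*exp(w) + 0.01)*exp(w)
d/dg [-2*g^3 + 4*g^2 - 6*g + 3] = -6*g^2 + 8*g - 6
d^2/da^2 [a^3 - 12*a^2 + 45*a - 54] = 6*a - 24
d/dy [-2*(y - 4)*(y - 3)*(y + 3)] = -6*y^2 + 16*y + 18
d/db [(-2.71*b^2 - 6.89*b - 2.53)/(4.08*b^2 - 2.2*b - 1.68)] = (34.0732*b^2 + 29.7504*b + 6.0092)/(16.6464*b^4 - 17.952*b^3 - 8.8688*b^2 + 7.392*b + 2.8224)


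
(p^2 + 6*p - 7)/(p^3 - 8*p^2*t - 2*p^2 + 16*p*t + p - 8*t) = (p + 7)/(p^2 - 8*p*t - p + 8*t)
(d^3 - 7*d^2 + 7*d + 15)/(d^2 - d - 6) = (d^2 - 4*d - 5)/(d + 2)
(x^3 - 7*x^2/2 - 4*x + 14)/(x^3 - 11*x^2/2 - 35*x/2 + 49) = (2*x^2 - 3*x - 14)/(2*x^2 - 7*x - 49)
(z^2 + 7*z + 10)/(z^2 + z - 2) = (z + 5)/(z - 1)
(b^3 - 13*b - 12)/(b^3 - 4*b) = (b^3 - 13*b - 12)/(b*(b^2 - 4))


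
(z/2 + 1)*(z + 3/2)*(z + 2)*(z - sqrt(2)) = z^4/2 - sqrt(2)*z^3/2 + 11*z^3/4 - 11*sqrt(2)*z^2/4 + 5*z^2 - 5*sqrt(2)*z + 3*z - 3*sqrt(2)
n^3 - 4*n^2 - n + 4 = (n - 4)*(n - 1)*(n + 1)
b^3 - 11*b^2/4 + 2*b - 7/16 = (b - 7/4)*(b - 1/2)^2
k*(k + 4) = k^2 + 4*k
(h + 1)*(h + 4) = h^2 + 5*h + 4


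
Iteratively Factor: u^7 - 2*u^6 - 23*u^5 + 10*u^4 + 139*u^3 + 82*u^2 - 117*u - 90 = (u - 5)*(u^6 + 3*u^5 - 8*u^4 - 30*u^3 - 11*u^2 + 27*u + 18) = (u - 5)*(u - 1)*(u^5 + 4*u^4 - 4*u^3 - 34*u^2 - 45*u - 18) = (u - 5)*(u - 1)*(u + 3)*(u^4 + u^3 - 7*u^2 - 13*u - 6) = (u - 5)*(u - 1)*(u + 1)*(u + 3)*(u^3 - 7*u - 6) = (u - 5)*(u - 3)*(u - 1)*(u + 1)*(u + 3)*(u^2 + 3*u + 2) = (u - 5)*(u - 3)*(u - 1)*(u + 1)^2*(u + 3)*(u + 2)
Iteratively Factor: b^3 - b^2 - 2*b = (b)*(b^2 - b - 2) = b*(b - 2)*(b + 1)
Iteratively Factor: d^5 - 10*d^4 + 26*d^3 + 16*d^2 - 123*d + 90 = (d - 3)*(d^4 - 7*d^3 + 5*d^2 + 31*d - 30) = (d - 3)*(d + 2)*(d^3 - 9*d^2 + 23*d - 15) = (d - 3)^2*(d + 2)*(d^2 - 6*d + 5) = (d - 3)^2*(d - 1)*(d + 2)*(d - 5)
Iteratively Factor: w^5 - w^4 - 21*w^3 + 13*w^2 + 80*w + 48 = (w - 4)*(w^4 + 3*w^3 - 9*w^2 - 23*w - 12) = (w - 4)*(w + 1)*(w^3 + 2*w^2 - 11*w - 12) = (w - 4)*(w + 1)*(w + 4)*(w^2 - 2*w - 3) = (w - 4)*(w - 3)*(w + 1)*(w + 4)*(w + 1)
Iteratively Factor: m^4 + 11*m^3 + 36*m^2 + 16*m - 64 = (m + 4)*(m^3 + 7*m^2 + 8*m - 16) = (m + 4)^2*(m^2 + 3*m - 4) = (m - 1)*(m + 4)^2*(m + 4)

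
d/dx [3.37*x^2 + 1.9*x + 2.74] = 6.74*x + 1.9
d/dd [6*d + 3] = 6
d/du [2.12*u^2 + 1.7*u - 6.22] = 4.24*u + 1.7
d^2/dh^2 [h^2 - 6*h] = 2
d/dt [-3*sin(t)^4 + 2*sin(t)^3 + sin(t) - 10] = (-12*sin(t)^3 + 6*sin(t)^2 + 1)*cos(t)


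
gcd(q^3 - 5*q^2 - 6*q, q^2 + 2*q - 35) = 1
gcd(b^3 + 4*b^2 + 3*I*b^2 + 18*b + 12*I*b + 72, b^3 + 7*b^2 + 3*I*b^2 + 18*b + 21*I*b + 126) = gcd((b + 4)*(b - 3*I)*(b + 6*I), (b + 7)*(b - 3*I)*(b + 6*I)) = b^2 + 3*I*b + 18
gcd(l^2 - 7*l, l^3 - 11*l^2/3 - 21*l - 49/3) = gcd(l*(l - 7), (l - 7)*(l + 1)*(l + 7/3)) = l - 7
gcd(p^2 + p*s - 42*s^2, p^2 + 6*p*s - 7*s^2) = p + 7*s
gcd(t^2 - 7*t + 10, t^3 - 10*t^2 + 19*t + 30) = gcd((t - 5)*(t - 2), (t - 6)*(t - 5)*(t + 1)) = t - 5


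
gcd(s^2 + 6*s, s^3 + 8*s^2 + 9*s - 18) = s + 6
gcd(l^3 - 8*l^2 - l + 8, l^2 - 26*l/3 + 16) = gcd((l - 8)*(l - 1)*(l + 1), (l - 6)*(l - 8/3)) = 1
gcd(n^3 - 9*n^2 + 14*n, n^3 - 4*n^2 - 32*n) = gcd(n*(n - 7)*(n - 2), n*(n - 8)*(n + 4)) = n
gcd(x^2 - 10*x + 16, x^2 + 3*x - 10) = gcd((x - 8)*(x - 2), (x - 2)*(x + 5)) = x - 2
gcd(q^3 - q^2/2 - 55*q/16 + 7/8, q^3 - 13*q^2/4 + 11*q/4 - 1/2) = q^2 - 9*q/4 + 1/2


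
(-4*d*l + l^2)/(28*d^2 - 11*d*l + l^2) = -l/(7*d - l)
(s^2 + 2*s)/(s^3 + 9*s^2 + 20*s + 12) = s/(s^2 + 7*s + 6)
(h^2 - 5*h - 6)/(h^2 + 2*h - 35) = (h^2 - 5*h - 6)/(h^2 + 2*h - 35)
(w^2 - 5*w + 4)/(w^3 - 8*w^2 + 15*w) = (w^2 - 5*w + 4)/(w*(w^2 - 8*w + 15))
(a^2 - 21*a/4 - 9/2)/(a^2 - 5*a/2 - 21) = (4*a + 3)/(2*(2*a + 7))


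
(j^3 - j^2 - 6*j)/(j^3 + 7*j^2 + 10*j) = (j - 3)/(j + 5)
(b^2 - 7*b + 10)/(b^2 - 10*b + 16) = (b - 5)/(b - 8)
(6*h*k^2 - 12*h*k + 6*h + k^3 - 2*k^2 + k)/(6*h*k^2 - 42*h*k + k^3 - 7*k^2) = (k^2 - 2*k + 1)/(k*(k - 7))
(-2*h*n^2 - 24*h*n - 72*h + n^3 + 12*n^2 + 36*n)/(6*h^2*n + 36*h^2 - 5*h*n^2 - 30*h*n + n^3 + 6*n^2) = (-n - 6)/(3*h - n)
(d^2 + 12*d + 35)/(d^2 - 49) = (d + 5)/(d - 7)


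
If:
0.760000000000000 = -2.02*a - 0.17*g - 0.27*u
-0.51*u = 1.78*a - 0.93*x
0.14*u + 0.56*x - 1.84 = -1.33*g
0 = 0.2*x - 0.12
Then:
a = -1.08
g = 0.62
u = 4.85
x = 0.60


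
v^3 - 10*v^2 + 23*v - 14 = (v - 7)*(v - 2)*(v - 1)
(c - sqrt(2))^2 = c^2 - 2*sqrt(2)*c + 2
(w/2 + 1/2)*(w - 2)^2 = w^3/2 - 3*w^2/2 + 2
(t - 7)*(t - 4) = t^2 - 11*t + 28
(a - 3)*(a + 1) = a^2 - 2*a - 3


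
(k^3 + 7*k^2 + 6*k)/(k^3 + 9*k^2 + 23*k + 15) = k*(k + 6)/(k^2 + 8*k + 15)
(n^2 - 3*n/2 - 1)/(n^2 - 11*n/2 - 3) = (n - 2)/(n - 6)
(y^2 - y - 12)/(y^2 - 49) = (y^2 - y - 12)/(y^2 - 49)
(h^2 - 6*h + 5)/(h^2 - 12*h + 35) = (h - 1)/(h - 7)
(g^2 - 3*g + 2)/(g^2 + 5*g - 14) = (g - 1)/(g + 7)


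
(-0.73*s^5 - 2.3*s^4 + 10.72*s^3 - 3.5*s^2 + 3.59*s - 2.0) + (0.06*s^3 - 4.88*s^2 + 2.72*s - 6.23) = -0.73*s^5 - 2.3*s^4 + 10.78*s^3 - 8.38*s^2 + 6.31*s - 8.23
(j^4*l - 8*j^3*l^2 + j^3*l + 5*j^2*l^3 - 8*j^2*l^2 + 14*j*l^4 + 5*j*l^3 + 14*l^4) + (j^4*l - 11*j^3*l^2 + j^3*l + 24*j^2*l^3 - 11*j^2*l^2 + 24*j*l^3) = 2*j^4*l - 19*j^3*l^2 + 2*j^3*l + 29*j^2*l^3 - 19*j^2*l^2 + 14*j*l^4 + 29*j*l^3 + 14*l^4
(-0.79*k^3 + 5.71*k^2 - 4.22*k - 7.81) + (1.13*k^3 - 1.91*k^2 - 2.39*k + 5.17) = 0.34*k^3 + 3.8*k^2 - 6.61*k - 2.64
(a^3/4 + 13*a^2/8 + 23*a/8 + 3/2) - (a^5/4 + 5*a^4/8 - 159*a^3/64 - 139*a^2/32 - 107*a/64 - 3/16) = -a^5/4 - 5*a^4/8 + 175*a^3/64 + 191*a^2/32 + 291*a/64 + 27/16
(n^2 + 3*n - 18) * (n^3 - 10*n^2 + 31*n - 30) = n^5 - 7*n^4 - 17*n^3 + 243*n^2 - 648*n + 540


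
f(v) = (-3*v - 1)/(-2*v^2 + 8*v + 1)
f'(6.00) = -0.44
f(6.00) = 0.83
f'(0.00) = 5.00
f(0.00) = -1.00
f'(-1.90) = -0.02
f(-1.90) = -0.22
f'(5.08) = -1.71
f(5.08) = 1.63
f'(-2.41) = -0.02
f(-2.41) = -0.21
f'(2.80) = -0.89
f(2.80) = -1.22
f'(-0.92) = 0.06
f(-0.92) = -0.22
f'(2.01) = -0.34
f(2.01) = -0.78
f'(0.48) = 0.09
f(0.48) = -0.56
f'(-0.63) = 0.22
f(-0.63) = -0.18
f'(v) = (-3*v - 1)*(4*v - 8)/(-2*v^2 + 8*v + 1)^2 - 3/(-2*v^2 + 8*v + 1) = (-6*v^2 - 4*v + 5)/(4*v^4 - 32*v^3 + 60*v^2 + 16*v + 1)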